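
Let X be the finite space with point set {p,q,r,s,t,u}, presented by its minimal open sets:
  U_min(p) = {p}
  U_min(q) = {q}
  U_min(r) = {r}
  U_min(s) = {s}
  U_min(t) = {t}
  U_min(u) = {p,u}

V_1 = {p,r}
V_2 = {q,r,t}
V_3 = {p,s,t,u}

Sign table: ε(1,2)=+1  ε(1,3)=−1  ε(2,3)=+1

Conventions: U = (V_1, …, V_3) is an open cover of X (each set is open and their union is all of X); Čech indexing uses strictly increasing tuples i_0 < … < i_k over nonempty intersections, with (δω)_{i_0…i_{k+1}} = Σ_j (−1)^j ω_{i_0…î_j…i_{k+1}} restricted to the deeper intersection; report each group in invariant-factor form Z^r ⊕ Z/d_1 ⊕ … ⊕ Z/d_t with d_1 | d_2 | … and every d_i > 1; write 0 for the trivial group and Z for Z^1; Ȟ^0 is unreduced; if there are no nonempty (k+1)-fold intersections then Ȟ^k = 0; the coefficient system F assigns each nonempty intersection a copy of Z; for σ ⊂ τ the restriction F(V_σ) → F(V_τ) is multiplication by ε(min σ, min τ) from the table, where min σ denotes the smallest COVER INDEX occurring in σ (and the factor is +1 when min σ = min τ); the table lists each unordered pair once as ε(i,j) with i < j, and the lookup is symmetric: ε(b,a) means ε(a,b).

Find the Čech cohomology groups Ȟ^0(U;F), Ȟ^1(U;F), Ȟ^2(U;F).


intersection data:
  V12={r} V13={p} V23={t}
C dims 3,3; δ0: rk 3, SNF 1^2·2
Ȟ^0 = (3 − 3) − 0 = 0, so Ȟ^0 ≅ 0
Ȟ^1 = (3 − 0) − 3 = 0 plus torsion [2], so Ȟ^1 ≅ Z/2
Ȟ^2 = (0 − 0) − 0 = 0, so Ȟ^2 ≅ 0

Ȟ^0 = 0, Ȟ^1 = Z/2 and Ȟ^2 = 0


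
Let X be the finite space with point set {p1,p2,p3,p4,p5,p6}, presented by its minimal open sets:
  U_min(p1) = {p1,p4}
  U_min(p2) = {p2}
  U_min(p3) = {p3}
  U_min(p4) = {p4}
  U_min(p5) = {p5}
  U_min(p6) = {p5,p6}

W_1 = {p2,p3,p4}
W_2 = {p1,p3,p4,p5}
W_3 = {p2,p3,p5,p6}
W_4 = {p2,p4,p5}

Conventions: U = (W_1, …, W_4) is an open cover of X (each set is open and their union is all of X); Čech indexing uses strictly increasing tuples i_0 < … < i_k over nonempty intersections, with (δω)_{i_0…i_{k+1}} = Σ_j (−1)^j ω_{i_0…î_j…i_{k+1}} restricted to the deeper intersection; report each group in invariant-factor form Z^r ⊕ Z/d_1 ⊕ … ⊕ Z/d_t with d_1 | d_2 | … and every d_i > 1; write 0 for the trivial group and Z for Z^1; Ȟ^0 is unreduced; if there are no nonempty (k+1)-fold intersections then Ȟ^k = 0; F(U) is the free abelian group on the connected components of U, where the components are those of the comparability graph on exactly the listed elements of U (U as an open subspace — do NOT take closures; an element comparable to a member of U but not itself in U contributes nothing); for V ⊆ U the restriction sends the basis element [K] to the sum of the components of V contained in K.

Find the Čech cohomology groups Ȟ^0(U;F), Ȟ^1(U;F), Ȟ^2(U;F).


cover nerve:
  W12={p3,p4} W13={p2,p3} W14={p2,p4} W23={p3,p5} W24={p4,p5} W34={p2,p5}
  W123={p3} W124={p4} W134={p2} W234={p5}
components per intersection:
  W1: {p2} {p3} {p4}
  W2: {p1,p4} {p3} {p5}
  W3: {p2} {p3} {p5,p6}
  W4: {p2} {p4} {p5}
  W12: {p3} {p4}
  W13: {p2} {p3}
  W14: {p2} {p4}
  W23: {p3} {p5}
  W24: {p4} {p5}
  W34: {p2} {p5}
  W123: {p3}
  W124: {p4}
  W134: {p2}
  W234: {p5}
C dims 12,12,4; δ0: rk 8, SNF 1^8; δ1: rk 4, SNF 1^4
Ȟ^0: (12−8)−0=4 ⇒ Z^4
Ȟ^1: (12−4)−8=0 ⇒ 0
Ȟ^2: (4−0)−4=0 ⇒ 0

Ȟ^0 ≅ Z^4,  Ȟ^1 ≅ 0,  Ȟ^2 ≅ 0


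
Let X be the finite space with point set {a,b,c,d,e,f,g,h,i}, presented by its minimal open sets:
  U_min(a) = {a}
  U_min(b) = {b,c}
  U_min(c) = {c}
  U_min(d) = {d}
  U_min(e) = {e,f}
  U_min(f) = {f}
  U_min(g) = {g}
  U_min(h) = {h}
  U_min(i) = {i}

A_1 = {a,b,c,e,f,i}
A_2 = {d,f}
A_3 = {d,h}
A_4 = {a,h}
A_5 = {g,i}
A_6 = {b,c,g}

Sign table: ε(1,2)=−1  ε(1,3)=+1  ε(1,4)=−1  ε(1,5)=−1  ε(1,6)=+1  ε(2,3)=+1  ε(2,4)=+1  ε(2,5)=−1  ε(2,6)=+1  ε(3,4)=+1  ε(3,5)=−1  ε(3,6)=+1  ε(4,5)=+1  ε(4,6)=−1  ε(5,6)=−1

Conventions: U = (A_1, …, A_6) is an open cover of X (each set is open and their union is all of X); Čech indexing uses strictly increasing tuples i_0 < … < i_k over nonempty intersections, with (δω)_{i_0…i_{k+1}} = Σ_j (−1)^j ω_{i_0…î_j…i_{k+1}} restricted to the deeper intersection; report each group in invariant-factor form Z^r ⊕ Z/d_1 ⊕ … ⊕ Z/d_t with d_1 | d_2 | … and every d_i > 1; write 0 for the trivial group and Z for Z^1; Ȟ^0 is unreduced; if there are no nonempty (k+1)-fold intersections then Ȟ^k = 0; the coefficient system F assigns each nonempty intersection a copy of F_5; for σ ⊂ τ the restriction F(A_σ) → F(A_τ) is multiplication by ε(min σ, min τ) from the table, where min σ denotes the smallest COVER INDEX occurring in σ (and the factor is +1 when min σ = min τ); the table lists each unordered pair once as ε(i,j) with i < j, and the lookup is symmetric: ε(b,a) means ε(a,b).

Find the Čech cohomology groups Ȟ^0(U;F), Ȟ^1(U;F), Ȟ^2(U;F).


intersection data:
  A12={f} A14={a} A15={i} A16={b,c} A23={d} A34={h} A56={g}
C dims 6,7; δ0: rk_F5 5
Ȟ^0 = (6 − 5) − 0 = 1, so Ȟ^0 ≅ Z/5
Ȟ^1 = (7 − 0) − 5 = 2, so Ȟ^1 ≅ Z/5 ⊕ Z/5
Ȟ^2 = (0 − 0) − 0 = 0, so Ȟ^2 ≅ 0

Ȟ^0 = Z/5, Ȟ^1 = Z/5 ⊕ Z/5 and Ȟ^2 = 0


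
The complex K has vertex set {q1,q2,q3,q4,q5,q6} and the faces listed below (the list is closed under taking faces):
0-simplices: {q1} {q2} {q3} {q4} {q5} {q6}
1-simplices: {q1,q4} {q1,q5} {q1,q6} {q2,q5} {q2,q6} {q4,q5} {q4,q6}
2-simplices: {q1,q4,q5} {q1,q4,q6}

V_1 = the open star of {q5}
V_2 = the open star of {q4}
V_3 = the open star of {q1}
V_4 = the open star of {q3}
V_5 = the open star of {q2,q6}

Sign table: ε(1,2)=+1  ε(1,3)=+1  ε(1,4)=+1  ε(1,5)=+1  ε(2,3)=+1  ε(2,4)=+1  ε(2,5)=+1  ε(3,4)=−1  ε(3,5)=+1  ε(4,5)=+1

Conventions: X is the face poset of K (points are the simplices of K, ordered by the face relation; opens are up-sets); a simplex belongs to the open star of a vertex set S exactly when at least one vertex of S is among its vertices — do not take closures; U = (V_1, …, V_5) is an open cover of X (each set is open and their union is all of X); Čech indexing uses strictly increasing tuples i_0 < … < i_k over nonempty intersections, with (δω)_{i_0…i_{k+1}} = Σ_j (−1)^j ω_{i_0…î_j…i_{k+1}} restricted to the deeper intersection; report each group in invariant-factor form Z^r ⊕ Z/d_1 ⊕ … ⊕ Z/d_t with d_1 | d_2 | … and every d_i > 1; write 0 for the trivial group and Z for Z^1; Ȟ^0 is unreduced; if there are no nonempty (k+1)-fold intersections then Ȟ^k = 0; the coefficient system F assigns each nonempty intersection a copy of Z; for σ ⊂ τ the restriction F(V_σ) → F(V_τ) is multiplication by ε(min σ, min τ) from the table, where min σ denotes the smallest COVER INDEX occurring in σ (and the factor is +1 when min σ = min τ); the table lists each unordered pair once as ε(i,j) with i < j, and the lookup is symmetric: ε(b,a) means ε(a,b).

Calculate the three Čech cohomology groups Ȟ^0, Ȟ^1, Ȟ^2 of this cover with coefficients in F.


nonempty intersections:
  V1={{q5},{q1,q5},{q2,q5},{q4,q5},{q1,q4,q5}} V2={{q4},{q1,q4},{q4,q5},{q4,q6},{q1,q4,q5},{q1,q4,q6}} V3={{q1},{q1,q4},{q1,q5},{q1,q6},{q1,q4,q5},{q1,q4,q6}} V4={{q3}} V5={{q2},{q6},{q1,q6},{q2,q5},{q2,q6},{q4,q6},{q1,q4,q6}}
  V12={{q4,q5},{q1,q4,q5}} V13={{q1,q5},{q1,q4,q5}} V15={{q2,q5}} V23={{q1,q4},{q1,q4,q5},{q1,q4,q6}} V25={{q4,q6},{q1,q4,q6}} V35={{q1,q6},{q1,q4,q6}}
  V123={{q1,q4,q5}} V235={{q1,q4,q6}}
C dims 5,6,2; δ0: rk 3, SNF 1^3; δ1: rk 2, SNF 1^2
Ȟ^0: (5−3)−0=2 ⇒ Z^2
Ȟ^1: (6−2)−3=1 ⇒ Z
Ȟ^2: (2−0)−2=0 ⇒ 0

Ȟ^0 = Z^2, Ȟ^1 = Z, Ȟ^2 = 0


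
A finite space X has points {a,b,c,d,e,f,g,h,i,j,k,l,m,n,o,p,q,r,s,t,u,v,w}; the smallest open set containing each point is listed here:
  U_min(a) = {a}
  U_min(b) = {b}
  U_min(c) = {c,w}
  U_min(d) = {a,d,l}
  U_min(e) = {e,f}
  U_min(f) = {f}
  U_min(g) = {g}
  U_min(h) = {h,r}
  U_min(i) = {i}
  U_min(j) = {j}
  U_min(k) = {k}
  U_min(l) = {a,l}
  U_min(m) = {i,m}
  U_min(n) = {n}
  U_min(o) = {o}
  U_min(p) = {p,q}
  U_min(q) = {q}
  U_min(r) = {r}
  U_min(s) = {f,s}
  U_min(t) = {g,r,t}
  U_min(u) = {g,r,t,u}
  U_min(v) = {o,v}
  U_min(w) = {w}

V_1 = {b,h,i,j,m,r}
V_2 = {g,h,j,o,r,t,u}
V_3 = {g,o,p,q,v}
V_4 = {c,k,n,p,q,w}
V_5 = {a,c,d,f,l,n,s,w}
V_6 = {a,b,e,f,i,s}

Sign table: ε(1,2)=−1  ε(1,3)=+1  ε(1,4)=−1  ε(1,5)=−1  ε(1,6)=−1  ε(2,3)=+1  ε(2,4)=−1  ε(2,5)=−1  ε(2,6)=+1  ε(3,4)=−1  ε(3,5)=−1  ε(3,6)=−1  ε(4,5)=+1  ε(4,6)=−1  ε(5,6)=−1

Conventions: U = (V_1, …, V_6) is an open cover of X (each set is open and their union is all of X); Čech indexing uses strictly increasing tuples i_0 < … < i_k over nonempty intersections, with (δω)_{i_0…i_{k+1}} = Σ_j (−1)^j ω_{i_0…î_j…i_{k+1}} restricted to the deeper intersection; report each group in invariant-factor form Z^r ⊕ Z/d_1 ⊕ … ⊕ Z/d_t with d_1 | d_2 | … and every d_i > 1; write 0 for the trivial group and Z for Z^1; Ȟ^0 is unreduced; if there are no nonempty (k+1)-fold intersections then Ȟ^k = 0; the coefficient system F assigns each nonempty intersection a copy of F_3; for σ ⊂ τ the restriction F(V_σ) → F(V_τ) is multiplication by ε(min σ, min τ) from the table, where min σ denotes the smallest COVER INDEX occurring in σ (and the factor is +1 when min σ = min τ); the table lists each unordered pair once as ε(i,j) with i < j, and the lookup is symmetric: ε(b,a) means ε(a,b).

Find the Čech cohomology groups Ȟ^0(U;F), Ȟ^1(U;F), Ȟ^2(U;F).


nerve of the cover:
  V12={h,j,r} V16={b,i} V23={g,o} V34={p,q} V45={c,n,w} V56={a,f,s}
C dims 6,6; δ0: rk_F3 5
Ȟ^0 = (6 − 5) − 0 = 1, so Ȟ^0 ≅ Z/3
Ȟ^1 = (6 − 0) − 5 = 1, so Ȟ^1 ≅ Z/3
Ȟ^2 = (0 − 0) − 0 = 0, so Ȟ^2 ≅ 0

Ȟ^0 ≅ Z/3, Ȟ^1 ≅ Z/3, Ȟ^2 ≅ 0


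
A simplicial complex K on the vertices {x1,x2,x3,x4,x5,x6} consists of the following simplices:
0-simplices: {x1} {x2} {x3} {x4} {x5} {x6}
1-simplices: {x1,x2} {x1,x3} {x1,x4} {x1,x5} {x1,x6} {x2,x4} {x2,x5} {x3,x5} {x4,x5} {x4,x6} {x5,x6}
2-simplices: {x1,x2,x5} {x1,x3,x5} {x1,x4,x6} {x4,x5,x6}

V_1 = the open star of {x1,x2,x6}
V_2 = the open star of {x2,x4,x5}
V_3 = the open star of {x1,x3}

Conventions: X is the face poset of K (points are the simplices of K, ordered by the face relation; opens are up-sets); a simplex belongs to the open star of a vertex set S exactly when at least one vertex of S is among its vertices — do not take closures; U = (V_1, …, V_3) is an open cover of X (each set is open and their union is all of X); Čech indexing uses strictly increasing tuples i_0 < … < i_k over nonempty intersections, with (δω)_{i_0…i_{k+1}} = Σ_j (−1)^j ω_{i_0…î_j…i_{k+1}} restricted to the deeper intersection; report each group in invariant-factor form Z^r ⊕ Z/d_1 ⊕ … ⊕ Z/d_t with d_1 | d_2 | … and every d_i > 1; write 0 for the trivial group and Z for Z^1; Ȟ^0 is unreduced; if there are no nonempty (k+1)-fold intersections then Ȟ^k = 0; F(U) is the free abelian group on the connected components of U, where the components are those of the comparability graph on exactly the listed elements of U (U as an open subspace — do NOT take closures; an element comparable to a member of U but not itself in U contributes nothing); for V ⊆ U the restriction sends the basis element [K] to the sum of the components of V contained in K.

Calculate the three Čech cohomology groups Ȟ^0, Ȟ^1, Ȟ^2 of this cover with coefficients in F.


nonempty overlaps:
  V1={{x1},{x2},{x6},{x1,x2},{x1,x3},{x1,x4},{x1,x5},{x1,x6},{x2,x4},{x2,x5},{x4,x6},{x5,x6},{x1,x2,x5},{x1,x3,x5},{x1,x4,x6},{x4,x5,x6}} V2={{x2},{x4},{x5},{x1,x2},{x1,x4},{x1,x5},{x2,x4},{x2,x5},{x3,x5},{x4,x5},{x4,x6},{x5,x6},{x1,x2,x5},{x1,x3,x5},{x1,x4,x6},{x4,x5,x6}} V3={{x1},{x3},{x1,x2},{x1,x3},{x1,x4},{x1,x5},{x1,x6},{x3,x5},{x1,x2,x5},{x1,x3,x5},{x1,x4,x6}}
  V12={{x2},{x1,x2},{x1,x4},{x1,x5},{x2,x4},{x2,x5},{x4,x6},{x5,x6},{x1,x2,x5},{x1,x3,x5},{x1,x4,x6},{x4,x5,x6}} V13={{x1},{x1,x2},{x1,x3},{x1,x4},{x1,x5},{x1,x6},{x1,x2,x5},{x1,x3,x5},{x1,x4,x6}} V23={{x1,x2},{x1,x4},{x1,x5},{x3,x5},{x1,x2,x5},{x1,x3,x5},{x1,x4,x6}}
  V123={{x1,x2},{x1,x4},{x1,x5},{x1,x2,x5},{x1,x3,x5},{x1,x4,x6}}
components per intersection:
  V1: {{x1},{x2},{x6},{x1,x2},{x1,x3},{x1,x4},{x1,x5},{x1,x6},{x2,x4},{x2,x5},{x4,x6},{x5,x6},{x1,x2,x5},{x1,x3,x5},{x1,x4,x6},{x4,x5,x6}}
  V2: {{x2},{x4},{x5},{x1,x2},{x1,x4},{x1,x5},{x2,x4},{x2,x5},{x3,x5},{x4,x5},{x4,x6},{x5,x6},{x1,x2,x5},{x1,x3,x5},{x1,x4,x6},{x4,x5,x6}}
  V3: {{x1},{x3},{x1,x2},{x1,x3},{x1,x4},{x1,x5},{x1,x6},{x3,x5},{x1,x2,x5},{x1,x3,x5},{x1,x4,x6}}
  V12: {{x2},{x1,x2},{x1,x5},{x2,x4},{x2,x5},{x1,x2,x5},{x1,x3,x5}} {{x1,x4},{x4,x6},{x5,x6},{x1,x4,x6},{x4,x5,x6}}
  V13: {{x1},{x1,x2},{x1,x3},{x1,x4},{x1,x5},{x1,x6},{x1,x2,x5},{x1,x3,x5},{x1,x4,x6}}
  V23: {{x1,x2},{x1,x5},{x3,x5},{x1,x2,x5},{x1,x3,x5}} {{x1,x4},{x1,x4,x6}}
  V123: {{x1,x2},{x1,x5},{x1,x2,x5},{x1,x3,x5}} {{x1,x4},{x1,x4,x6}}
C dims 3,5,2; δ0: rk 2, SNF 1^2; δ1: rk 2, SNF 1^2
degree 0: 3−2−0 = 1 → Ȟ^0 ≅ Z
degree 1: 5−2−2 = 1 → Ȟ^1 ≅ Z
degree 2: 2−0−2 = 0 → Ȟ^2 ≅ 0

Ȟ^0 ≅ Z, Ȟ^1 ≅ Z, Ȟ^2 ≅ 0


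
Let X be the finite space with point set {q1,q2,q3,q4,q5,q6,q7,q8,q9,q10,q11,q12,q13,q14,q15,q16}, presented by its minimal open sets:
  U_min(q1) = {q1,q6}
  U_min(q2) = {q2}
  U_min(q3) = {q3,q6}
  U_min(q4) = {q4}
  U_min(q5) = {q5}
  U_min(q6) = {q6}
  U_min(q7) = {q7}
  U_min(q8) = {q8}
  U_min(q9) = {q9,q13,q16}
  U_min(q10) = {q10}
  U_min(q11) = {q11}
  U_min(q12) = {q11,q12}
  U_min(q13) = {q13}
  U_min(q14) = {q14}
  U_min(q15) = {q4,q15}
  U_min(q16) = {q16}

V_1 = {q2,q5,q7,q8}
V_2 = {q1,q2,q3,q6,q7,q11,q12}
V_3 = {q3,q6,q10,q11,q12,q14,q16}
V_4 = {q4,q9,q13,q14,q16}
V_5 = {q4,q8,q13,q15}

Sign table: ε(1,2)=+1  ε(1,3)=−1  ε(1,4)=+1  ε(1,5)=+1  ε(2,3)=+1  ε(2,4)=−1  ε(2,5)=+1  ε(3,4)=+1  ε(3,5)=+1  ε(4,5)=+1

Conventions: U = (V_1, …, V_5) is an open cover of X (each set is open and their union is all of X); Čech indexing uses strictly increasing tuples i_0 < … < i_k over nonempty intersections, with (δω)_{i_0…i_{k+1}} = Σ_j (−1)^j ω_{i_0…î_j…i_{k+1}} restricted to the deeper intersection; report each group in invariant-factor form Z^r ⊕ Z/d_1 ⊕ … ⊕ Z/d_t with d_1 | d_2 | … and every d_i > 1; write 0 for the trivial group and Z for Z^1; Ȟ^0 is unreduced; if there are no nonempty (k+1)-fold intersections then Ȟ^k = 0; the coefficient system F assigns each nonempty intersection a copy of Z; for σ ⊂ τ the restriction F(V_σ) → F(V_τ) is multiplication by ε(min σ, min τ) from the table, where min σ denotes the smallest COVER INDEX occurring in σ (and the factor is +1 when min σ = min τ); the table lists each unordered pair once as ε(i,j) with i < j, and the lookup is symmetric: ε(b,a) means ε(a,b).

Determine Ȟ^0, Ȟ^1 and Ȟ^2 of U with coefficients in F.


Ȟ^0 ≅ Z, Ȟ^1 ≅ Z and Ȟ^2 ≅ 0

nonempty intersections:
  V12={q2,q7} V15={q8} V23={q3,q6,q11,q12} V34={q14,q16} V45={q4,q13}
C dims 5,5; δ0: rk 4, SNF 1^4
Ȟ^0: (5−4)−0=1 ⇒ Z
Ȟ^1: (5−0)−4=1 ⇒ Z
Ȟ^2: (0−0)−0=0 ⇒ 0


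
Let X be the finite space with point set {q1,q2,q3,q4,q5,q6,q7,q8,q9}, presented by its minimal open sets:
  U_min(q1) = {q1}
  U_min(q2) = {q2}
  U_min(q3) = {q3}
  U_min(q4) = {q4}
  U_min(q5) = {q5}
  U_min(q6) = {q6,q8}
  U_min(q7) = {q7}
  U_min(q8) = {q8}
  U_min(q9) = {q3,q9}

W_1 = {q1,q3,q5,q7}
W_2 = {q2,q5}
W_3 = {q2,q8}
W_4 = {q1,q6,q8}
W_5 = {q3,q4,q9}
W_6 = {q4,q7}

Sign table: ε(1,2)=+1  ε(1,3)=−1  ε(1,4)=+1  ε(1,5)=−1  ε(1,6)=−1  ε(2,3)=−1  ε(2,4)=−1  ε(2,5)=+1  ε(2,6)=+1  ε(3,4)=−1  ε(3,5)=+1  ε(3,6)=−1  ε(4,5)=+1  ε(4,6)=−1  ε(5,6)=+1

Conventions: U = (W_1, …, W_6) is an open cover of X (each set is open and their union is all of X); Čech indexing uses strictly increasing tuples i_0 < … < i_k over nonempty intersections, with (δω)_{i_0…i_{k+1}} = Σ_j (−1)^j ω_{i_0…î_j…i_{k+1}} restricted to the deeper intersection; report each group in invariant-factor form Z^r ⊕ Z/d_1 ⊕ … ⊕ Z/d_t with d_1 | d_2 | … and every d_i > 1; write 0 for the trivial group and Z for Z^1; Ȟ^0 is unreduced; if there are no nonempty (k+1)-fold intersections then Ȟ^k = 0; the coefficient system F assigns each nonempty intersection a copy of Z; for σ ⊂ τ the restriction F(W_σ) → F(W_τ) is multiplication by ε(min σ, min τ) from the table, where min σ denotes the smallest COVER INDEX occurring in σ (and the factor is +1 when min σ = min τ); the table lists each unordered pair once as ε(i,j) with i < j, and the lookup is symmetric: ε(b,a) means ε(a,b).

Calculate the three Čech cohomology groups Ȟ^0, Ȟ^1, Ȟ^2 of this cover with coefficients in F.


nerve simplices:
  W12={q5} W14={q1} W15={q3} W16={q7} W23={q2} W34={q8} W56={q4}
C dims 6,7; δ0: rk 5, SNF 1^5
degree 0: 6−5−0 = 1 → Ȟ^0 ≅ Z
degree 1: 7−0−5 = 2 → Ȟ^1 ≅ Z^2
degree 2: 0−0−0 = 0 → Ȟ^2 ≅ 0

Ȟ^0(U;F) ≅ Z,  Ȟ^1(U;F) ≅ Z^2,  Ȟ^2(U;F) ≅ 0


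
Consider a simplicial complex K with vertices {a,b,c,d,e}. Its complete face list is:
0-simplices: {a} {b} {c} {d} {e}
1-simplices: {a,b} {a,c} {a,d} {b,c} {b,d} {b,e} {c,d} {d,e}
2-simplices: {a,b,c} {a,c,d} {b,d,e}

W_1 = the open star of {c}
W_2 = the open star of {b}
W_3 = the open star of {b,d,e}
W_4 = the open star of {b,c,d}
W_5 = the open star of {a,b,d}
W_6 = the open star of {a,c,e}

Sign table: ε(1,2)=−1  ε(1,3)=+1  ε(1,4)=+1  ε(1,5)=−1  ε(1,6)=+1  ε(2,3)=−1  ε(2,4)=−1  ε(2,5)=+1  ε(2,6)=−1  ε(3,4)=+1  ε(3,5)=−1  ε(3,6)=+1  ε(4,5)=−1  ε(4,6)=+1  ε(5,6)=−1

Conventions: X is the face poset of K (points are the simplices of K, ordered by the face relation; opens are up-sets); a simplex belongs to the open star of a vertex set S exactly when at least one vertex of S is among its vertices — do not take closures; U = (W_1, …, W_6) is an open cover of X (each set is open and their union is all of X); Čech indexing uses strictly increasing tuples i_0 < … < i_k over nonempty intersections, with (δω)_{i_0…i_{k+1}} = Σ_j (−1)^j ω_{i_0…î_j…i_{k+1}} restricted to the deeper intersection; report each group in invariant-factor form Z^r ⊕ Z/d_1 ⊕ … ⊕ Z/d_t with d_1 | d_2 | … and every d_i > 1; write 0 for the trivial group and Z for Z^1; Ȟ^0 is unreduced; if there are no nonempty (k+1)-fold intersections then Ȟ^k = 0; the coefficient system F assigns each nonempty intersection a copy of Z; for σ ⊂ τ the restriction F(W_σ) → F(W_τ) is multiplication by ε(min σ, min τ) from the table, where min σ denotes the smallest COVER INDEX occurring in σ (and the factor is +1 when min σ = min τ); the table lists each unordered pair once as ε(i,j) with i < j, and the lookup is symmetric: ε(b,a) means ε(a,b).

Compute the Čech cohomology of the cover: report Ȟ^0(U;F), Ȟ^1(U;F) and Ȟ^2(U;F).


cover nerve:
  W1={{c},{a,c},{b,c},{c,d},{a,b,c},{a,c,d}} W2={{b},{a,b},{b,c},{b,d},{b,e},{a,b,c},{b,d,e}} W3={{b},{d},{e},{a,b},{a,d},{b,c},{b,d},{b,e},{c,d},{d,e},{a,b,c},{a,c,d},{b,d,e}} W4={{b},{c},{d},{a,b},{a,c},{a,d},{b,c},{b,d},{b,e},{c,d},{d,e},{a,b,c},{a,c,d},{b,d,e}} W5={{a},{b},{d},{a,b},{a,c},{a,d},{b,c},{b,d},{b,e},{c,d},{d,e},{a,b,c},{a,c,d},{b,d,e}} W6={{a},{c},{e},{a,b},{a,c},{a,d},{b,c},{b,e},{c,d},{d,e},{a,b,c},{a,c,d},{b,d,e}}
  W12={{b,c},{a,b,c}} W13={{b,c},{c,d},{a,b,c},{a,c,d}} W14={{c},{a,c},{b,c},{c,d},{a,b,c},{a,c,d}} W15={{a,c},{b,c},{c,d},{a,b,c},{a,c,d}} W16={{c},{a,c},{b,c},{c,d},{a,b,c},{a,c,d}} W23={{b},{a,b},{b,c},{b,d},{b,e},{a,b,c},{b,d,e}} W24={{b},{a,b},{b,c},{b,d},{b,e},{a,b,c},{b,d,e}} W25={{b},{a,b},{b,c},{b,d},{b,e},{a,b,c},{b,d,e}} W26={{a,b},{b,c},{b,e},{a,b,c},{b,d,e}} W34={{b},{d},{a,b},{a,d},{b,c},{b,d},{b,e},{c,d},{d,e},{a,b,c},{a,c,d},{b,d,e}} W35={{b},{d},{a,b},{a,d},{b,c},{b,d},{b,e},{c,d},{d,e},{a,b,c},{a,c,d},{b,d,e}} W36={{e},{a,b},{a,d},{b,c},{b,e},{c,d},{d,e},{a,b,c},{a,c,d},{b,d,e}} W45={{b},{d},{a,b},{a,c},{a,d},{b,c},{b,d},{b,e},{c,d},{d,e},{a,b,c},{a,c,d},{b,d,e}} W46={{c},{a,b},{a,c},{a,d},{b,c},{b,e},{c,d},{d,e},{a,b,c},{a,c,d},{b,d,e}} W56={{a},{a,b},{a,c},{a,d},{b,c},{b,e},{c,d},{d,e},{a,b,c},{a,c,d},{b,d,e}}
  W123={{b,c},{a,b,c}} W124={{b,c},{a,b,c}} W125={{b,c},{a,b,c}} W126={{b,c},{a,b,c}} W134={{b,c},{c,d},{a,b,c},{a,c,d}} W135={{b,c},{c,d},{a,b,c},{a,c,d}} W136={{b,c},{c,d},{a,b,c},{a,c,d}} W145={{a,c},{b,c},{c,d},{a,b,c},{a,c,d}} W146={{c},{a,c},{b,c},{c,d},{a,b,c},{a,c,d}} W156={{a,c},{b,c},{c,d},{a,b,c},{a,c,d}} W234={{b},{a,b},{b,c},{b,d},{b,e},{a,b,c},{b,d,e}} W235={{b},{a,b},{b,c},{b,d},{b,e},{a,b,c},{b,d,e}} W236={{a,b},{b,c},{b,e},{a,b,c},{b,d,e}} W245={{b},{a,b},{b,c},{b,d},{b,e},{a,b,c},{b,d,e}} W246={{a,b},{b,c},{b,e},{a,b,c},{b,d,e}} W256={{a,b},{b,c},{b,e},{a,b,c},{b,d,e}} W345={{b},{d},{a,b},{a,d},{b,c},{b,d},{b,e},{c,d},{d,e},{a,b,c},{a,c,d},{b,d,e}} W346={{a,b},{a,d},{b,c},{b,e},{c,d},{d,e},{a,b,c},{a,c,d},{b,d,e}} W356={{a,b},{a,d},{b,c},{b,e},{c,d},{d,e},{a,b,c},{a,c,d},{b,d,e}} W456={{a,b},{a,c},{a,d},{b,c},{b,e},{c,d},{d,e},{a,b,c},{a,c,d},{b,d,e}}
  W1234={{b,c},{a,b,c}} W1235={{b,c},{a,b,c}} W1236={{b,c},{a,b,c}} W1245={{b,c},{a,b,c}} W1246={{b,c},{a,b,c}} W1256={{b,c},{a,b,c}} W1345={{b,c},{c,d},{a,b,c},{a,c,d}} W1346={{b,c},{c,d},{a,b,c},{a,c,d}} W1356={{b,c},{c,d},{a,b,c},{a,c,d}} W1456={{a,c},{b,c},{c,d},{a,b,c},{a,c,d}} W2345={{b},{a,b},{b,c},{b,d},{b,e},{a,b,c},{b,d,e}} W2346={{a,b},{b,c},{b,e},{a,b,c},{b,d,e}} W2356={{a,b},{b,c},{b,e},{a,b,c},{b,d,e}} W2456={{a,b},{b,c},{b,e},{a,b,c},{b,d,e}} W3456={{a,b},{a,d},{b,c},{b,e},{c,d},{d,e},{a,b,c},{a,c,d},{b,d,e}}
  W12345={{b,c},{a,b,c}} W12346={{b,c},{a,b,c}} W12356={{b,c},{a,b,c}} W12456={{b,c},{a,b,c}} W13456={{b,c},{c,d},{a,b,c},{a,c,d}} W23456={{a,b},{b,c},{b,e},{a,b,c},{b,d,e}}
  W123456={{b,c},{a,b,c}}
C dims 6,15,20,15; δ0: rk 5, SNF 1^5; δ1: rk 10, SNF 1^10; δ2: rk 10, SNF 1^10
Ȟ^0: (6−5)−0=1 ⇒ Z
Ȟ^1: (15−10)−5=0 ⇒ 0
Ȟ^2: (20−10)−10=0 ⇒ 0

Ȟ^0 ≅ Z, Ȟ^1 ≅ 0, Ȟ^2 ≅ 0


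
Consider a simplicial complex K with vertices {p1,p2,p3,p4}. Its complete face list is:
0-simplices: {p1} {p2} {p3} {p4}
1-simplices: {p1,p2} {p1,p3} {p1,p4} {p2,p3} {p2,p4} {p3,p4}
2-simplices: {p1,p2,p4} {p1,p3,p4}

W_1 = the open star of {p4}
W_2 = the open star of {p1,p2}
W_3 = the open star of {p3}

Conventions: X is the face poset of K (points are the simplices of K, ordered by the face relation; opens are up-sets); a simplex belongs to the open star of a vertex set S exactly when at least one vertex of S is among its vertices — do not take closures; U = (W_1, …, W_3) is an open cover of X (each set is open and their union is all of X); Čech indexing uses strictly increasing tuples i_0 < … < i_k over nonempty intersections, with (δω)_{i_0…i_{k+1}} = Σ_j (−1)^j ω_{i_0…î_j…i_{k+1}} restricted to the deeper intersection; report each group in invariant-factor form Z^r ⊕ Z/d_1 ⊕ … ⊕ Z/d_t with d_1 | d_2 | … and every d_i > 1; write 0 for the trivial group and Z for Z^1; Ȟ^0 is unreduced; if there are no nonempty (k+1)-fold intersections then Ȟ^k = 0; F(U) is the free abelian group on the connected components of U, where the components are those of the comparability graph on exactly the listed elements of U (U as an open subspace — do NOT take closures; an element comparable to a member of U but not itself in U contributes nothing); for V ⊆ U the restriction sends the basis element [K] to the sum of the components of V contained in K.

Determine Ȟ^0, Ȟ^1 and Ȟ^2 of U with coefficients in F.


Ȟ^0 = Z,  Ȟ^1 = Z,  Ȟ^2 = 0

cover nerve:
  W1={{p4},{p1,p4},{p2,p4},{p3,p4},{p1,p2,p4},{p1,p3,p4}} W2={{p1},{p2},{p1,p2},{p1,p3},{p1,p4},{p2,p3},{p2,p4},{p1,p2,p4},{p1,p3,p4}} W3={{p3},{p1,p3},{p2,p3},{p3,p4},{p1,p3,p4}}
  W12={{p1,p4},{p2,p4},{p1,p2,p4},{p1,p3,p4}} W13={{p3,p4},{p1,p3,p4}} W23={{p1,p3},{p2,p3},{p1,p3,p4}}
  W123={{p1,p3,p4}}
components per intersection:
  W1: {{p4},{p1,p4},{p2,p4},{p3,p4},{p1,p2,p4},{p1,p3,p4}}
  W2: {{p1},{p2},{p1,p2},{p1,p3},{p1,p4},{p2,p3},{p2,p4},{p1,p2,p4},{p1,p3,p4}}
  W3: {{p3},{p1,p3},{p2,p3},{p3,p4},{p1,p3,p4}}
  W12: {{p1,p4},{p2,p4},{p1,p2,p4},{p1,p3,p4}}
  W13: {{p3,p4},{p1,p3,p4}}
  W23: {{p1,p3},{p1,p3,p4}} {{p2,p3}}
  W123: {{p1,p3,p4}}
C dims 3,4,1; δ0: rk 2, SNF 1^2; δ1: rk 1, SNF 1^1
Ȟ^0: (3−2)−0=1 ⇒ Z
Ȟ^1: (4−1)−2=1 ⇒ Z
Ȟ^2: (1−0)−1=0 ⇒ 0


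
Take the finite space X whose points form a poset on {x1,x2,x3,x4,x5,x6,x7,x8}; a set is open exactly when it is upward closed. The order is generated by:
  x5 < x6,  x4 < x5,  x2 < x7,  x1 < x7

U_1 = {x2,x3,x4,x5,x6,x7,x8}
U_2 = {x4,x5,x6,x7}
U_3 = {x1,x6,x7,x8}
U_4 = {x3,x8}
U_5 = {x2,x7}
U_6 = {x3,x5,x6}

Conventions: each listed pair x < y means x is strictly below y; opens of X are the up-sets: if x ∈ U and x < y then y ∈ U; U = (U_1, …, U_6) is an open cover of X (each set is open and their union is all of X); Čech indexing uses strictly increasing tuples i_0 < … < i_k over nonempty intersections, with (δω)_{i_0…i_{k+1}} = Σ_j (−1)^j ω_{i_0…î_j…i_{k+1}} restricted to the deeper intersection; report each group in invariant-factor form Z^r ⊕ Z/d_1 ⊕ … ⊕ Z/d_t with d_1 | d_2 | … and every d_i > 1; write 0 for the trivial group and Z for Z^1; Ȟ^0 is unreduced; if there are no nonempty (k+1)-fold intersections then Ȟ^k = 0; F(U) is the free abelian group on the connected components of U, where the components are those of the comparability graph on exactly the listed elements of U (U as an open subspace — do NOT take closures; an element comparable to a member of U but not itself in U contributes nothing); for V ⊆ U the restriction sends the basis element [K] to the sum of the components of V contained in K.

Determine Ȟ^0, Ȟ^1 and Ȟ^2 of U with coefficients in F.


Ȟ^0 = Z^4; Ȟ^1 = 0; Ȟ^2 = 0

nonempty overlaps:
  U12={x4,x5,x6,x7} U13={x6,x7,x8} U14={x3,x8} U15={x2,x7} U16={x3,x5,x6} U23={x6,x7} U25={x7} U26={x5,x6} U34={x8} U35={x7} U36={x6} U46={x3}
  U123={x6,x7} U125={x7} U126={x5,x6} U134={x8} U135={x7} U136={x6} U146={x3} U235={x7} U236={x6}
  U1235={x7} U1236={x6}
components per intersection:
  U1: {x2,x7} {x3} {x4,x5,x6} {x8}
  U2: {x4,x5,x6} {x7}
  U3: {x1,x7} {x6} {x8}
  U4: {x3} {x8}
  U5: {x2,x7}
  U6: {x3} {x5,x6}
  U12: {x4,x5,x6} {x7}
  U13: {x6} {x7} {x8}
  U14: {x3} {x8}
  U15: {x2,x7}
  U16: {x3} {x5,x6}
  U23: {x6} {x7}
  U25: {x7}
  U26: {x5,x6}
  U34: {x8}
  U35: {x7}
  U36: {x6}
  U46: {x3}
  U123: {x6} {x7}
  U125: {x7}
  U126: {x5,x6}
  U134: {x8}
  U135: {x7}
  U136: {x6}
  U146: {x3}
  U235: {x7}
  U236: {x6}
  U1235: {x7}
  U1236: {x6}
C dims 14,18,10,2; δ0: rk 10, SNF 1^10; δ1: rk 8, SNF 1^8; δ2: rk 2, SNF 1^2
degree 0: 14−10−0 = 4 → Ȟ^0 ≅ Z^4
degree 1: 18−8−10 = 0 → Ȟ^1 ≅ 0
degree 2: 10−2−8 = 0 → Ȟ^2 ≅ 0


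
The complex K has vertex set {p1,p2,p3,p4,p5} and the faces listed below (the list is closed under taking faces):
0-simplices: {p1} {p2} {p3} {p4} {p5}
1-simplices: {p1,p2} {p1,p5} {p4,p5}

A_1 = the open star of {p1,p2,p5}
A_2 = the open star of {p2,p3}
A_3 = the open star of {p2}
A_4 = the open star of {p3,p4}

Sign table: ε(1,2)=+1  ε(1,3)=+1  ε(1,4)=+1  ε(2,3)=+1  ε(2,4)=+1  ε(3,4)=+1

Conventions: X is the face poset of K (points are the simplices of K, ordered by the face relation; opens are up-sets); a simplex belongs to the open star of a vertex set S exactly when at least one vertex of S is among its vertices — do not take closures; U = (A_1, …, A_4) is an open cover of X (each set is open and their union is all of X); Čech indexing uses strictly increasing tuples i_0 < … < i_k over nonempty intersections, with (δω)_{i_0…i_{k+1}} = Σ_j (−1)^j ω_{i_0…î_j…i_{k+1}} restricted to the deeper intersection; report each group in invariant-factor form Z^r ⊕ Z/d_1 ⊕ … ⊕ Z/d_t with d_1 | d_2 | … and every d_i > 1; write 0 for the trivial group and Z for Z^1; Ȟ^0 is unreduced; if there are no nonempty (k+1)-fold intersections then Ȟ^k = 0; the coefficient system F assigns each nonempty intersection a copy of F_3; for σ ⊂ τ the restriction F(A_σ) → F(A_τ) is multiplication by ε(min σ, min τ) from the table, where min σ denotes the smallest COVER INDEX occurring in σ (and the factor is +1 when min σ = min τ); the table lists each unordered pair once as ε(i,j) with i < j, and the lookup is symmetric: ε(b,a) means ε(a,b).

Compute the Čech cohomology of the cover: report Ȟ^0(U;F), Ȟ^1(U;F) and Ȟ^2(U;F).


Ȟ^0(U;F) ≅ Z/3, Ȟ^1(U;F) ≅ Z/3 and Ȟ^2(U;F) ≅ 0

cover nerve:
  A1={{p1},{p2},{p5},{p1,p2},{p1,p5},{p4,p5}} A2={{p2},{p3},{p1,p2}} A3={{p2},{p1,p2}} A4={{p3},{p4},{p4,p5}}
  A12={{p2},{p1,p2}} A13={{p2},{p1,p2}} A14={{p4,p5}} A23={{p2},{p1,p2}} A24={{p3}}
  A123={{p2},{p1,p2}}
C dims 4,5,1; δ0: rk_F3 3; δ1: rk_F3 1
Ȟ^0: (4−3)−0=1 ⇒ Z/3
Ȟ^1: (5−1)−3=1 ⇒ Z/3
Ȟ^2: (1−0)−1=0 ⇒ 0


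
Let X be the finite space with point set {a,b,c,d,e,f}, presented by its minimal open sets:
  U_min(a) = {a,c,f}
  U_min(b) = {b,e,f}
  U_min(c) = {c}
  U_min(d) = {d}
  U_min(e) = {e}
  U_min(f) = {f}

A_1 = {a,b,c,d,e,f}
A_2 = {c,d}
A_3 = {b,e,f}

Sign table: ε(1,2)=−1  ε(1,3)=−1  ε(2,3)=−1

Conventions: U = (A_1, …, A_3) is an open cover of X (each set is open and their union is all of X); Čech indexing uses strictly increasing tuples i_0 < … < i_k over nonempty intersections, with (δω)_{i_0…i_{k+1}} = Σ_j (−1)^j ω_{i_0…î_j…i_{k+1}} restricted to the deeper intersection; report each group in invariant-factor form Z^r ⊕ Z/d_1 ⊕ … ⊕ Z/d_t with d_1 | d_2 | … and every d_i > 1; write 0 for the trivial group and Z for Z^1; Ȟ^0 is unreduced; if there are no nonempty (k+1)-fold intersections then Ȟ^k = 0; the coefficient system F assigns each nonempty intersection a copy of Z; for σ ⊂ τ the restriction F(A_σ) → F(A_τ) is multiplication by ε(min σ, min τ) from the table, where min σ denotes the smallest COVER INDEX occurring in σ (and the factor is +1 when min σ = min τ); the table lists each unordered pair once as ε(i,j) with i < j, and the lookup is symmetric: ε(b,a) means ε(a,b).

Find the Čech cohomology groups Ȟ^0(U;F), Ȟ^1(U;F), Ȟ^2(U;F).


intersection data:
  A12={c,d} A13={b,e,f}
C dims 3,2; δ0: rk 2, SNF 1^2
Ȟ^0 = (3 − 2) − 0 = 1, so Ȟ^0 ≅ Z
Ȟ^1 = (2 − 0) − 2 = 0, so Ȟ^1 ≅ 0
Ȟ^2 = (0 − 0) − 0 = 0, so Ȟ^2 ≅ 0

Ȟ^0 ≅ Z; Ȟ^1 ≅ 0; Ȟ^2 ≅ 0


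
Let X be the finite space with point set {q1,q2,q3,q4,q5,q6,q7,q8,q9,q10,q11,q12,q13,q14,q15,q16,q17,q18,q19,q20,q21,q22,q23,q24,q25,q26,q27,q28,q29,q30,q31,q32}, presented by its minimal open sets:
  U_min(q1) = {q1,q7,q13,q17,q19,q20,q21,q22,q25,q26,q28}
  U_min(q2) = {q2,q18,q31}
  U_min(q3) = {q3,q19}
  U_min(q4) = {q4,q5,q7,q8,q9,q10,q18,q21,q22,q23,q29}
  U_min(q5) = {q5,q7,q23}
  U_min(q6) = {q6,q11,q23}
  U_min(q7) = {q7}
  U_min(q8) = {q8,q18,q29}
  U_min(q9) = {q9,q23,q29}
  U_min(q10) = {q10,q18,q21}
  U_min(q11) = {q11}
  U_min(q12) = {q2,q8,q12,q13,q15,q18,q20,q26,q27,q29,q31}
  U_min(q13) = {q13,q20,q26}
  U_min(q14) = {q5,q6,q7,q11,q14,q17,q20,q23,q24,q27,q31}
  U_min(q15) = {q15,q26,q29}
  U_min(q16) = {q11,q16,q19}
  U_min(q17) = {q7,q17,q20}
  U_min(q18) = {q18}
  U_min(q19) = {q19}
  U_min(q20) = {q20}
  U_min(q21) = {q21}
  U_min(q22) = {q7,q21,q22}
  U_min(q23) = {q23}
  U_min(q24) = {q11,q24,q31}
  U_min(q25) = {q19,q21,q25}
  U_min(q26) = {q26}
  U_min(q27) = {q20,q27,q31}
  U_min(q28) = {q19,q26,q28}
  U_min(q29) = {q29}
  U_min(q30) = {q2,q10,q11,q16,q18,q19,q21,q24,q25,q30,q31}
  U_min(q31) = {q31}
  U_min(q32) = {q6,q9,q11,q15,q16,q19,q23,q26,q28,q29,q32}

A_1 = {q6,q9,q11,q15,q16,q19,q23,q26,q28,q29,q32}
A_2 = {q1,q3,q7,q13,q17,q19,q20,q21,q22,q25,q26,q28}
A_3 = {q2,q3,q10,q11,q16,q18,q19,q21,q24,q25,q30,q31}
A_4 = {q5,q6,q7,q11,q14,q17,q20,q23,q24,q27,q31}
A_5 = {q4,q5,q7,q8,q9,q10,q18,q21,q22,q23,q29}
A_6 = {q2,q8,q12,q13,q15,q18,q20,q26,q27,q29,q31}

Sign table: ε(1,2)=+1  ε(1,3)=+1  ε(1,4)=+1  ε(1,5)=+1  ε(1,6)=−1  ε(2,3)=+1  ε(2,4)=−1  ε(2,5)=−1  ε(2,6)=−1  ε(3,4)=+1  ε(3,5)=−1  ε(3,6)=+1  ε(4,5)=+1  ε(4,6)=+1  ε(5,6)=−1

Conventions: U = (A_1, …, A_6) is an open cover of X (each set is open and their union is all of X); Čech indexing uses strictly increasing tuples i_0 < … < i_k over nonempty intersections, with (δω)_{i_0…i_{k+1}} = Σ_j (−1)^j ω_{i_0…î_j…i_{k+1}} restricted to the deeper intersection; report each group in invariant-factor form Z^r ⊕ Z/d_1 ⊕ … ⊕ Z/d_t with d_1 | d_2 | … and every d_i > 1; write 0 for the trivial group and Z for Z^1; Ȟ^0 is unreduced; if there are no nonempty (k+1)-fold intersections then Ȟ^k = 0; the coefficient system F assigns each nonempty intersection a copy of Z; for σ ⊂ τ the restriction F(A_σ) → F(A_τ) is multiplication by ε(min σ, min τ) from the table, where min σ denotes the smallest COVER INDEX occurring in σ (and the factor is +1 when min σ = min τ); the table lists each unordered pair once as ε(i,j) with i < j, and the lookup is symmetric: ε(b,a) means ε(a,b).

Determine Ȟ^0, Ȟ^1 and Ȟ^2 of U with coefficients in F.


intersection data:
  A12={q19,q26,q28} A13={q11,q16,q19} A14={q6,q11,q23} A15={q9,q23,q29} A16={q15,q26,q29} A23={q3,q19,q21,q25} A24={q7,q17,q20} A25={q7,q21,q22} A26={q13,q20,q26} A34={q11,q24,q31} A35={q10,q18,q21} A36={q2,q18,q31} A45={q5,q7,q23} A46={q20,q27,q31} A56={q8,q18,q29}
  A123={q19} A126={q26} A134={q11} A145={q23} A156={q29} A235={q21} A245={q7} A246={q20} A346={q31} A356={q18}
C dims 6,15,10; δ0: rk 6, SNF 1^5·2; δ1: rk 9, SNF 1^9
Ȟ^0 = (6 − 6) − 0 = 0, so Ȟ^0 ≅ 0
Ȟ^1 = (15 − 9) − 6 = 0 plus torsion [2], so Ȟ^1 ≅ Z/2
Ȟ^2 = (10 − 0) − 9 = 1, so Ȟ^2 ≅ Z

Ȟ^0 ≅ 0; Ȟ^1 ≅ Z/2; Ȟ^2 ≅ Z


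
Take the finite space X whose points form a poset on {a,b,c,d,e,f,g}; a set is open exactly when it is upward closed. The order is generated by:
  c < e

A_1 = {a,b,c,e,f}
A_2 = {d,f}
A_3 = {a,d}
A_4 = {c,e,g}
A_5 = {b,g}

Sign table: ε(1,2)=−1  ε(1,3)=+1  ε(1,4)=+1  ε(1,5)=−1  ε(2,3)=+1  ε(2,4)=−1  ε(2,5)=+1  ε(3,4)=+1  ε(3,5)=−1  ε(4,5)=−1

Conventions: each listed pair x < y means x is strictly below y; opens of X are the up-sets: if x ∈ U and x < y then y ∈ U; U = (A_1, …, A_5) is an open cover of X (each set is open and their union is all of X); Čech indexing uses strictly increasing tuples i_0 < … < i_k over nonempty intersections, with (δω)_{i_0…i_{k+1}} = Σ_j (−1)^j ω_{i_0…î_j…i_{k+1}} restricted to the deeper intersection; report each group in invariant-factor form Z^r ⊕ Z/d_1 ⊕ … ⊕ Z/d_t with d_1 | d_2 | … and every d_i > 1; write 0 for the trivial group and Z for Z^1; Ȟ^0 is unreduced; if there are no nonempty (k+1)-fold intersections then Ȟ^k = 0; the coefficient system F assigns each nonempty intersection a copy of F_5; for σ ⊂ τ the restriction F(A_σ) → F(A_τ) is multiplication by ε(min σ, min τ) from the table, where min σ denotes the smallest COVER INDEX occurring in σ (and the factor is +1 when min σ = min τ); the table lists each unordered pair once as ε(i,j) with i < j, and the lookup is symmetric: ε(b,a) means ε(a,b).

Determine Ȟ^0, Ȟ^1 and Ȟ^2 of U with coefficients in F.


nonempty overlaps:
  A12={f} A13={a} A14={c,e} A15={b} A23={d} A45={g}
C dims 5,6; δ0: rk_F5 5
degree 0: 5−5−0 = 0 → Ȟ^0 ≅ 0
degree 1: 6−0−5 = 1 → Ȟ^1 ≅ Z/5
degree 2: 0−0−0 = 0 → Ȟ^2 ≅ 0

Ȟ^0(U;F) ≅ 0; Ȟ^1(U;F) ≅ Z/5; Ȟ^2(U;F) ≅ 0


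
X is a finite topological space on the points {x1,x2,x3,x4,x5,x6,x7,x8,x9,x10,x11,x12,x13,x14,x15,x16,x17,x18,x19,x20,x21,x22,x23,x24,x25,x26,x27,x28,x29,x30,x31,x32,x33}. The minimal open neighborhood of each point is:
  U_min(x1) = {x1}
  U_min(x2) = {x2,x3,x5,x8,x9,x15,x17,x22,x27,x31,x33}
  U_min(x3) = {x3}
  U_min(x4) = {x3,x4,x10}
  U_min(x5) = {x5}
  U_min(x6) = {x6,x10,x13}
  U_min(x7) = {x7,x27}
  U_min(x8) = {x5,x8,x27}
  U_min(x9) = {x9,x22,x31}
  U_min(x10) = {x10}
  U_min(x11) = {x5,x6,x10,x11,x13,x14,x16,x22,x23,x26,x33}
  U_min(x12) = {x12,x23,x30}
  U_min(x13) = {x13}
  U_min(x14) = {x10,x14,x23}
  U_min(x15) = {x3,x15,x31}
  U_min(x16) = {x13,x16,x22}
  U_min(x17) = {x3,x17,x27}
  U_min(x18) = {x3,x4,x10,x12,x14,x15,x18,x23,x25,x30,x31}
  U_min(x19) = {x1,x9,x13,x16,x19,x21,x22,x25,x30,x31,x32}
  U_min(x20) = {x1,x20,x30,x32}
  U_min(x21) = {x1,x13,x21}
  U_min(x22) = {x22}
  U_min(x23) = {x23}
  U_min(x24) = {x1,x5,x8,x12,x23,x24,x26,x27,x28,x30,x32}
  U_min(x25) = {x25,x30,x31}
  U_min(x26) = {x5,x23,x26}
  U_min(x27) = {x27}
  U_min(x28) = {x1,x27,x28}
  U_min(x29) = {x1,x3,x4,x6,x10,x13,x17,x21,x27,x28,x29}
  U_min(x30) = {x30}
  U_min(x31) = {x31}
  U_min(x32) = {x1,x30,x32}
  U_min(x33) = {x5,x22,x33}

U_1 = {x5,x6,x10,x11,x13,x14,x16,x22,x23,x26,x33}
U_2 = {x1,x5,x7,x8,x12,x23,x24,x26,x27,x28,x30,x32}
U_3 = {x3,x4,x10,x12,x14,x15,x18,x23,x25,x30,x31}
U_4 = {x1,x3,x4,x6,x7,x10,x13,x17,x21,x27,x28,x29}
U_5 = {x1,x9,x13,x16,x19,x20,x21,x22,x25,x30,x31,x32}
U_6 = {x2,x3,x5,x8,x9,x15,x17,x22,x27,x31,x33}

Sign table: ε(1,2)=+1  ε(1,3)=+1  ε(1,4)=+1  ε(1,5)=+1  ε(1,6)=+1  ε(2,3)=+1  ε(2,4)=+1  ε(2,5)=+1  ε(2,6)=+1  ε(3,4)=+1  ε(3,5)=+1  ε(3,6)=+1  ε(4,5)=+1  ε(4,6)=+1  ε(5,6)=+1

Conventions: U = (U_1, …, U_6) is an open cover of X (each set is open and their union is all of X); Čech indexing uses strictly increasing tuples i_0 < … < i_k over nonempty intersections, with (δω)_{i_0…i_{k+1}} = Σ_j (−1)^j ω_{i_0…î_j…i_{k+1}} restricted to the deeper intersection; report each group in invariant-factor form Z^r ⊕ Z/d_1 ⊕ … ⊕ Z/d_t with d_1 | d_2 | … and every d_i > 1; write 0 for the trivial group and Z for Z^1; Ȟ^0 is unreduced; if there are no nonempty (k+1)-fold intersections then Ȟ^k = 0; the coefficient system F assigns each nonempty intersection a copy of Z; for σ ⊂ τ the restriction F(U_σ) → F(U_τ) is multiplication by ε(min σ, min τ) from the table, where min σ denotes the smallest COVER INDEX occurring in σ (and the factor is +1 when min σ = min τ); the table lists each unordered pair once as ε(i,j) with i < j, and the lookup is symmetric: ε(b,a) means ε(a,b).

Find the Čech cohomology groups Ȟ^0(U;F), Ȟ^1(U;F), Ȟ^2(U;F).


Ȟ^0(U;F) ≅ Z, Ȟ^1(U;F) ≅ 0, Ȟ^2(U;F) ≅ Z/2

cover nerve:
  U12={x5,x23,x26} U13={x10,x14,x23} U14={x6,x10,x13} U15={x13,x16,x22} U16={x5,x22,x33} U23={x12,x23,x30} U24={x1,x7,x27,x28} U25={x1,x30,x32} U26={x5,x8,x27} U34={x3,x4,x10} U35={x25,x30,x31} U36={x3,x15,x31} U45={x1,x13,x21} U46={x3,x17,x27} U56={x9,x22,x31}
  U123={x23} U126={x5} U134={x10} U145={x13} U156={x22} U235={x30} U245={x1} U246={x27} U346={x3} U356={x31}
C dims 6,15,10; δ0: rk 5, SNF 1^5; δ1: rk 10, SNF 1^9·2
Ȟ^0: (6−5)−0=1 ⇒ Z
Ȟ^1: (15−10)−5=0 ⇒ 0
Ȟ^2: (10−0)−10=0 plus torsion [2] ⇒ Z/2


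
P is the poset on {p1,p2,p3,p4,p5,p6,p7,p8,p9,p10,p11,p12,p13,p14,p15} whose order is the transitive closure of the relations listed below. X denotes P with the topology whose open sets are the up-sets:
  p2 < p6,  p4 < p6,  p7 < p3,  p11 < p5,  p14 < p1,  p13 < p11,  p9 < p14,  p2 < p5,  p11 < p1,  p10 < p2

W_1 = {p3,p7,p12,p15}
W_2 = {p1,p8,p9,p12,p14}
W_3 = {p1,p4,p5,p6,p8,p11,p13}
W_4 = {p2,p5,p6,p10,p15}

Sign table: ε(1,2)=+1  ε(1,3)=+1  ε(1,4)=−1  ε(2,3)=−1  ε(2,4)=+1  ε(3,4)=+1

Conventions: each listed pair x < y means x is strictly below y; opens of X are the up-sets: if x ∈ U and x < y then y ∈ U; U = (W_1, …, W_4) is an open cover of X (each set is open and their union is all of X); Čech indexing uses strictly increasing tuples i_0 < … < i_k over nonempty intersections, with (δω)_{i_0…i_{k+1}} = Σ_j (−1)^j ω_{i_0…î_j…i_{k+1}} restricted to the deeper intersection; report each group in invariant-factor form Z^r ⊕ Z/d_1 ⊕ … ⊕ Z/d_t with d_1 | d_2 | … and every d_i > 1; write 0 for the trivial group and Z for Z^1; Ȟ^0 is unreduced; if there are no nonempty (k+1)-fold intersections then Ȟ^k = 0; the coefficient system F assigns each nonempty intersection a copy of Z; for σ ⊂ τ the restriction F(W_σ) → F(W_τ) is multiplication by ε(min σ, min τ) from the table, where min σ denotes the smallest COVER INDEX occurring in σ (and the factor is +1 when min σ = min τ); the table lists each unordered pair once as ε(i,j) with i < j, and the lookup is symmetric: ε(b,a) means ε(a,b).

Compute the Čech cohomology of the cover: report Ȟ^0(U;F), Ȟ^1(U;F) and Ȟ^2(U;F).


Ȟ^0 = Z, Ȟ^1 = Z, Ȟ^2 = 0

nerve of the cover:
  W12={p12} W14={p15} W23={p1,p8} W34={p5,p6}
C dims 4,4; δ0: rk 3, SNF 1^3
Ȟ^0 = (4 − 3) − 0 = 1, so Ȟ^0 ≅ Z
Ȟ^1 = (4 − 0) − 3 = 1, so Ȟ^1 ≅ Z
Ȟ^2 = (0 − 0) − 0 = 0, so Ȟ^2 ≅ 0
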